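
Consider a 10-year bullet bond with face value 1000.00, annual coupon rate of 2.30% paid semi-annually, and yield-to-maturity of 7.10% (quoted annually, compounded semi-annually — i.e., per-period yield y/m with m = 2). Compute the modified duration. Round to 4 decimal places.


Coupon per period c = face * coupon_rate / m = 11.500000
Periods per year m = 2; per-period yield y/m = 0.035500
Number of cashflows N = 20
Cashflows (t years, CF_t, discount factor 1/(1+y/m)^(m*t), PV):
  t = 0.5000: CF_t = 11.500000, DF = 0.965717, PV = 11.105746
  t = 1.0000: CF_t = 11.500000, DF = 0.932609, PV = 10.725008
  t = 1.5000: CF_t = 11.500000, DF = 0.900637, PV = 10.357323
  t = 2.0000: CF_t = 11.500000, DF = 0.869760, PV = 10.002244
  t = 2.5000: CF_t = 11.500000, DF = 0.839942, PV = 9.659337
  t = 3.0000: CF_t = 11.500000, DF = 0.811147, PV = 9.328187
  t = 3.5000: CF_t = 11.500000, DF = 0.783338, PV = 9.008389
  t = 4.0000: CF_t = 11.500000, DF = 0.756483, PV = 8.699555
  t = 4.5000: CF_t = 11.500000, DF = 0.730549, PV = 8.401308
  t = 5.0000: CF_t = 11.500000, DF = 0.705503, PV = 8.113286
  t = 5.5000: CF_t = 11.500000, DF = 0.681316, PV = 7.835139
  t = 6.0000: CF_t = 11.500000, DF = 0.657959, PV = 7.566527
  t = 6.5000: CF_t = 11.500000, DF = 0.635402, PV = 7.307124
  t = 7.0000: CF_t = 11.500000, DF = 0.613619, PV = 7.056615
  t = 7.5000: CF_t = 11.500000, DF = 0.592582, PV = 6.814693
  t = 8.0000: CF_t = 11.500000, DF = 0.572267, PV = 6.581065
  t = 8.5000: CF_t = 11.500000, DF = 0.552648, PV = 6.355447
  t = 9.0000: CF_t = 11.500000, DF = 0.533701, PV = 6.137563
  t = 9.5000: CF_t = 11.500000, DF = 0.515404, PV = 5.927149
  t = 10.0000: CF_t = 1011.500000, DF = 0.497735, PV = 503.458668
Price P = sum_t PV_t = 660.440373
First compute Macaulay numerator sum_t t * PV_t:
  t * PV_t at t = 0.5000: 5.552873
  t * PV_t at t = 1.0000: 10.725008
  t * PV_t at t = 1.5000: 15.535985
  t * PV_t at t = 2.0000: 20.004487
  t * PV_t at t = 2.5000: 24.148343
  t * PV_t at t = 3.0000: 27.984560
  t * PV_t at t = 3.5000: 31.529360
  t * PV_t at t = 4.0000: 34.798218
  t * PV_t at t = 4.5000: 37.805886
  t * PV_t at t = 5.0000: 40.566432
  t * PV_t at t = 5.5000: 43.093264
  t * PV_t at t = 6.0000: 45.399164
  t * PV_t at t = 6.5000: 47.496308
  t * PV_t at t = 7.0000: 49.396302
  t * PV_t at t = 7.5000: 51.110197
  t * PV_t at t = 8.0000: 52.648521
  t * PV_t at t = 8.5000: 54.021298
  t * PV_t at t = 9.0000: 55.238069
  t * PV_t at t = 9.5000: 56.307920
  t * PV_t at t = 10.0000: 5034.586681
Macaulay duration D = 5737.948876 / 660.440373 = 8.688065
Modified duration = D / (1 + y/m) = 8.688065 / (1 + 0.035500) = 8.390212

Answer: Modified duration = 8.3902


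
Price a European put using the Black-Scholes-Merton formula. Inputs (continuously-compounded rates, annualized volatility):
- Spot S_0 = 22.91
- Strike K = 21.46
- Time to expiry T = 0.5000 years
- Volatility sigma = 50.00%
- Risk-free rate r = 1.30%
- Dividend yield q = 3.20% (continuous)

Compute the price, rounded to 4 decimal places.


d1 = (ln(S/K) + (r - q + 0.5*sigma^2) * T) / (sigma * sqrt(T)) = 0.33483701
d2 = d1 - sigma * sqrt(T) = -0.01871638
exp(-rT) = 0.99352108; exp(-qT) = 0.98412732
P = K * exp(-rT) * N(-d2) - S_0 * exp(-qT) * N(-d1)
N(-d1) = 0.36887402; N(-d2) = 0.50746632
P = 21.4600 * 0.99352108 * 0.50746632 - 22.9100 * 0.98412732 * 0.36887402 = 2.5029

Answer: Price = 2.5029


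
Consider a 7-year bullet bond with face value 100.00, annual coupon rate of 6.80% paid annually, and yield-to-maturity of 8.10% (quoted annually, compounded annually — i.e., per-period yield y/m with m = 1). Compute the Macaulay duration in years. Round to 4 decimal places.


Answer: Macaulay duration = 5.7477 years

Derivation:
Coupon per period c = face * coupon_rate / m = 6.800000
Periods per year m = 1; per-period yield y/m = 0.081000
Number of cashflows N = 7
Cashflows (t years, CF_t, discount factor 1/(1+y/m)^(m*t), PV):
  t = 1.0000: CF_t = 6.800000, DF = 0.925069, PV = 6.290472
  t = 2.0000: CF_t = 6.800000, DF = 0.855753, PV = 5.819123
  t = 3.0000: CF_t = 6.800000, DF = 0.791631, PV = 5.383092
  t = 4.0000: CF_t = 6.800000, DF = 0.732314, PV = 4.979734
  t = 5.0000: CF_t = 6.800000, DF = 0.677441, PV = 4.606599
  t = 6.0000: CF_t = 6.800000, DF = 0.626680, PV = 4.261424
  t = 7.0000: CF_t = 106.800000, DF = 0.579722, PV = 61.914361
Price P = sum_t PV_t = 93.254805
Macaulay numerator sum_t t * PV_t:
  t * PV_t at t = 1.0000: 6.290472
  t * PV_t at t = 2.0000: 11.638246
  t * PV_t at t = 3.0000: 16.149277
  t * PV_t at t = 4.0000: 19.918936
  t * PV_t at t = 5.0000: 23.032997
  t * PV_t at t = 6.0000: 25.568544
  t * PV_t at t = 7.0000: 433.400527
Macaulay duration D = (sum_t t * PV_t) / P = 535.998998 / 93.254805 = 5.747682


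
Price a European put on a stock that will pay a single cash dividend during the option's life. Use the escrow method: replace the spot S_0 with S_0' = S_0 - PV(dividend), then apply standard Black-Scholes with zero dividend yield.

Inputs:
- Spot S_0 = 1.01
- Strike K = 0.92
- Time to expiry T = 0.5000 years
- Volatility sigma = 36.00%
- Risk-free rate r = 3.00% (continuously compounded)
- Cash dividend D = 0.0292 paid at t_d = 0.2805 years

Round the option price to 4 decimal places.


PV(D) = D * exp(-r * t_d) = 0.0292 * 0.99162031 = 0.02895531
S_0' = S_0 - PV(D) = 1.0100 - 0.02895531 = 0.98104469
d1 = (ln(S_0'/K) + (r + sigma^2/2)*T) / (sigma*sqrt(T)) = 0.43858039
d2 = d1 - sigma*sqrt(T) = 0.18402195
exp(-rT) = 0.98511194
N(-d1) = 0.33048280; N(-d2) = 0.42699812
P = K * exp(-rT) * N(-d2) - S_0' * N(-d1) = 0.9200 * 0.98511194 * 0.42699812 - 0.98104469 * 0.33048280 = 0.0628

Answer: Price = 0.0628


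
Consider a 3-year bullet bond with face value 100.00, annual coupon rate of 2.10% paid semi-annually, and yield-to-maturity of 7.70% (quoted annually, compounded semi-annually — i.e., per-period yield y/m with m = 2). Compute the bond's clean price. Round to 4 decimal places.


Answer: Price = 85.2501

Derivation:
Coupon per period c = face * coupon_rate / m = 1.050000
Periods per year m = 2; per-period yield y/m = 0.038500
Number of cashflows N = 6
Cashflows (t years, CF_t, discount factor 1/(1+y/m)^(m*t), PV):
  t = 0.5000: CF_t = 1.050000, DF = 0.962927, PV = 1.011074
  t = 1.0000: CF_t = 1.050000, DF = 0.927229, PV = 0.973590
  t = 1.5000: CF_t = 1.050000, DF = 0.892854, PV = 0.937497
  t = 2.0000: CF_t = 1.050000, DF = 0.859754, PV = 0.902741
  t = 2.5000: CF_t = 1.050000, DF = 0.827880, PV = 0.869274
  t = 3.0000: CF_t = 101.050000, DF = 0.797188, PV = 80.555892
Price P = sum_t PV_t = 85.250069


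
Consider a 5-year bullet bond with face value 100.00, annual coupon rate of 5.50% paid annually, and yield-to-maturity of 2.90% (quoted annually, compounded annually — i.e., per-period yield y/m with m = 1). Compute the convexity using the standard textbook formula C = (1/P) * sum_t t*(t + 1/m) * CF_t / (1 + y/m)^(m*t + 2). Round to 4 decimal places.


Coupon per period c = face * coupon_rate / m = 5.500000
Periods per year m = 1; per-period yield y/m = 0.029000
Number of cashflows N = 5
Cashflows (t years, CF_t, discount factor 1/(1+y/m)^(m*t), PV):
  t = 1.0000: CF_t = 5.500000, DF = 0.971817, PV = 5.344995
  t = 2.0000: CF_t = 5.500000, DF = 0.944429, PV = 5.194359
  t = 3.0000: CF_t = 5.500000, DF = 0.917812, PV = 5.047968
  t = 4.0000: CF_t = 5.500000, DF = 0.891946, PV = 4.905702
  t = 5.0000: CF_t = 105.500000, DF = 0.866808, PV = 91.448289
Price P = sum_t PV_t = 111.941313
Convexity numerator sum_t t*(t + 1/m) * CF_t / (1+y/m)^(m*t + 2):
  t = 1.0000: term = 10.095935
  t = 2.0000: term = 29.434214
  t = 3.0000: term = 57.209356
  t = 4.0000: term = 92.661737
  t = 5.0000: term = 2590.992113
Convexity = (1/P) * sum = 2780.393356 / 111.941313 = 24.837955

Answer: Convexity = 24.8380


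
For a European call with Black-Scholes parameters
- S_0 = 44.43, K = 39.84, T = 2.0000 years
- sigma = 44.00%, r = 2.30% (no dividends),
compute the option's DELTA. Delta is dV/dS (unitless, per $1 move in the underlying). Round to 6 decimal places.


d1 = 0.5602912998; d2 = -0.0619626676
phi(d1) = 0.3409901446; exp(-qT) = 1.0000000000; exp(-rT) = 0.9550419622
N(d1) = 0.7123596196
Delta = exp(-qT) * N(d1) = 1.0000000000 * 0.7123596196 = 0.712360

Answer: Delta = 0.712360


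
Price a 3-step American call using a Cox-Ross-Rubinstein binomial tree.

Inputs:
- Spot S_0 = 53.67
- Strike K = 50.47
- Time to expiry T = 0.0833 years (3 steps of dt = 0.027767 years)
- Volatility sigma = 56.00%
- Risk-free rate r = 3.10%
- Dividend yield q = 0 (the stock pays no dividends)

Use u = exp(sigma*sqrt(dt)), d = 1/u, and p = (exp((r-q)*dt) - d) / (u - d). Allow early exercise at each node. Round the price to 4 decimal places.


dt = T/N = 0.027767
u = exp(sigma*sqrt(dt)) = 1.097807; d = 1/u = 0.910907
p = (exp((r-q)*dt) - d) / (u - d) = 0.481296
Discount per step: exp(-r*dt) = 0.999140
Stock lattice S(k, i) with i counting down-moves:
  k=0: S(0,0) = 53.6700
  k=1: S(1,0) = 58.9193; S(1,1) = 48.8884
  k=2: S(2,0) = 64.6820; S(2,1) = 53.6700; S(2,2) = 44.5327
  k=3: S(3,0) = 71.0084; S(3,1) = 58.9193; S(3,2) = 48.8884; S(3,3) = 40.5652
Terminal payoffs V(N, i) = max(S_T - K, 0):
  V(3,0) = 20.538400; V(3,1) = 8.449308; V(3,2) = 0.000000; V(3,3) = 0.000000
Backward induction: V(k, i) = exp(-r*dt) * [p * V(k+1, i) + (1-p) * V(k+1, i+1)]; then take max(V_cont, immediate exercise) for American.
  V(2,0) = exp(-r*dt) * [p*20.538400 + (1-p)*8.449308] = 14.255460; exercise = 14.212036; V(2,0) = max -> 14.255460
  V(2,1) = exp(-r*dt) * [p*8.449308 + (1-p)*0.000000] = 4.063117; exercise = 3.200000; V(2,1) = max -> 4.063117
  V(2,2) = exp(-r*dt) * [p*0.000000 + (1-p)*0.000000] = 0.000000; exercise = 0.000000; V(2,2) = max -> 0.000000
  V(1,0) = exp(-r*dt) * [p*14.255460 + (1-p)*4.063117] = 8.960932; exercise = 8.449308; V(1,0) = max -> 8.960932
  V(1,1) = exp(-r*dt) * [p*4.063117 + (1-p)*0.000000] = 1.953878; exercise = 0.000000; V(1,1) = max -> 1.953878
  V(0,0) = exp(-r*dt) * [p*8.960932 + (1-p)*1.953878] = 5.321760; exercise = 3.200000; V(0,0) = max -> 5.321760

Answer: Price = V(0,0) = 5.3218


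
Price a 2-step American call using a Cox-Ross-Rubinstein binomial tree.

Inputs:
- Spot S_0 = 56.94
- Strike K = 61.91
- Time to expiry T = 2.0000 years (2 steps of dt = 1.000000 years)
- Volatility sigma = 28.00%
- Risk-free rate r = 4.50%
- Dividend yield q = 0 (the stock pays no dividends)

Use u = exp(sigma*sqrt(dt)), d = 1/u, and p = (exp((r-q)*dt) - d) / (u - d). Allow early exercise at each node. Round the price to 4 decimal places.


dt = T/N = 1.000000
u = exp(sigma*sqrt(dt)) = 1.323130; d = 1/u = 0.755784
p = (exp((r-q)*dt) - d) / (u - d) = 0.511582
Discount per step: exp(-r*dt) = 0.955997
Stock lattice S(k, i) with i counting down-moves:
  k=0: S(0,0) = 56.9400
  k=1: S(1,0) = 75.3390; S(1,1) = 43.0343
  k=2: S(2,0) = 99.6833; S(2,1) = 56.9400; S(2,2) = 32.5246
Terminal payoffs V(N, i) = max(S_T - K, 0):
  V(2,0) = 37.773292; V(2,1) = 0.000000; V(2,2) = 0.000000
Backward induction: V(k, i) = exp(-r*dt) * [p * V(k+1, i) + (1-p) * V(k+1, i+1)]; then take max(V_cont, immediate exercise) for American.
  V(1,0) = exp(-r*dt) * [p*37.773292 + (1-p)*0.000000] = 18.473831; exercise = 13.429012; V(1,0) = max -> 18.473831
  V(1,1) = exp(-r*dt) * [p*0.000000 + (1-p)*0.000000] = 0.000000; exercise = 0.000000; V(1,1) = max -> 0.000000
  V(0,0) = exp(-r*dt) * [p*18.473831 + (1-p)*0.000000] = 9.035019; exercise = 0.000000; V(0,0) = max -> 9.035019

Answer: Price = V(0,0) = 9.0350


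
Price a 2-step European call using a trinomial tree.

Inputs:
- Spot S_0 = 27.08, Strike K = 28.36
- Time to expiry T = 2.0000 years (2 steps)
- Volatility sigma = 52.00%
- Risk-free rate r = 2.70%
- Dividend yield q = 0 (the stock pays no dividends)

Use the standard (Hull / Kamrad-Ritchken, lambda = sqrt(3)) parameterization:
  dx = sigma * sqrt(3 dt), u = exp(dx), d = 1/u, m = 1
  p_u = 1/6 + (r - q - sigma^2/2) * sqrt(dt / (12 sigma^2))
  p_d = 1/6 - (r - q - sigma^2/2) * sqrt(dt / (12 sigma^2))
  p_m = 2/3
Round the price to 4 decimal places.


dt = T/N = 1.000000; dx = sigma*sqrt(3*dt) = 0.900666
u = exp(dx) = 2.461243; d = 1/u = 0.406299
p_u = 0.106600, p_m = 0.666667, p_d = 0.226733
Discount per step: exp(-r*dt) = 0.973361
Stock lattice S(k, j) with j the centered position index:
  k=0: S(0,+0) = 27.0800
  k=1: S(1,-1) = 11.0026; S(1,+0) = 27.0800; S(1,+1) = 66.6505
  k=2: S(2,-2) = 4.4703; S(2,-1) = 11.0026; S(2,+0) = 27.0800; S(2,+1) = 66.6505; S(2,+2) = 164.0430
Terminal payoffs V(N, j) = max(S_T - K, 0):
  V(2,-2) = 0.000000; V(2,-1) = 0.000000; V(2,+0) = 0.000000; V(2,+1) = 38.290455; V(2,+2) = 135.682951
Backward induction: V(k, j) = exp(-r*dt) * [p_u * V(k+1, j+1) + p_m * V(k+1, j) + p_d * V(k+1, j-1)]
  V(1,-1) = exp(-r*dt) * [p_u*0.000000 + p_m*0.000000 + p_d*0.000000] = 0.000000
  V(1,+0) = exp(-r*dt) * [p_u*38.290455 + p_m*0.000000 + p_d*0.000000] = 3.973031
  V(1,+1) = exp(-r*dt) * [p_u*135.682951 + p_m*38.290455 + p_d*0.000000] = 38.925472
  V(0,+0) = exp(-r*dt) * [p_u*38.925472 + p_m*3.973031 + p_d*0.000000] = 6.617050

Answer: Price = V(0,0) = 6.6170


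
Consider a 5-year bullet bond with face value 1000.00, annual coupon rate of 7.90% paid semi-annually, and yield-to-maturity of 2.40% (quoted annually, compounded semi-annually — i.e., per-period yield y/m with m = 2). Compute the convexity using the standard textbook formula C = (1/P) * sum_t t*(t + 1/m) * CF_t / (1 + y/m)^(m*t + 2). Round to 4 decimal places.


Answer: Convexity = 22.0257

Derivation:
Coupon per period c = face * coupon_rate / m = 39.500000
Periods per year m = 2; per-period yield y/m = 0.012000
Number of cashflows N = 10
Cashflows (t years, CF_t, discount factor 1/(1+y/m)^(m*t), PV):
  t = 0.5000: CF_t = 39.500000, DF = 0.988142, PV = 39.031621
  t = 1.0000: CF_t = 39.500000, DF = 0.976425, PV = 38.568795
  t = 1.5000: CF_t = 39.500000, DF = 0.964847, PV = 38.111458
  t = 2.0000: CF_t = 39.500000, DF = 0.953406, PV = 37.659543
  t = 2.5000: CF_t = 39.500000, DF = 0.942101, PV = 37.212987
  t = 3.0000: CF_t = 39.500000, DF = 0.930930, PV = 36.771726
  t = 3.5000: CF_t = 39.500000, DF = 0.919891, PV = 36.335698
  t = 4.0000: CF_t = 39.500000, DF = 0.908983, PV = 35.904840
  t = 4.5000: CF_t = 39.500000, DF = 0.898205, PV = 35.479091
  t = 5.0000: CF_t = 1039.500000, DF = 0.887554, PV = 922.612573
Price P = sum_t PV_t = 1257.688331
Convexity numerator sum_t t*(t + 1/m) * CF_t / (1+y/m)^(m*t + 2):
  t = 0.5000: term = 19.055729
  t = 1.0000: term = 56.489315
  t = 1.5000: term = 111.638961
  t = 2.0000: term = 183.858632
  t = 2.5000: term = 272.517736
  t = 3.0000: term = 377.000820
  t = 3.5000: term = 496.707273
  t = 4.0000: term = 631.051024
  t = 4.5000: term = 779.460257
  t = 5.0000: term = 24773.709315
Convexity = (1/P) * sum = 27701.489061 / 1257.688331 = 22.025718


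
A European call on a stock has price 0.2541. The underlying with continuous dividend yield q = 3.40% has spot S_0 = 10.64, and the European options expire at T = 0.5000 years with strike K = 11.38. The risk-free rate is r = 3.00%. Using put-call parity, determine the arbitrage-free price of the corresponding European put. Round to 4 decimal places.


Answer: Put price = 1.0040

Derivation:
Put-call parity: C - P = S_0 * exp(-qT) - K * exp(-rT).
S_0 * exp(-qT) = 10.6400 * 0.98314368 = 10.46064880
K * exp(-rT) = 11.3800 * 0.98511194 = 11.21057387
P = C - S*exp(-qT) + K*exp(-rT)
P = 0.2541 - 10.46064880 + 11.21057387 = 1.0040


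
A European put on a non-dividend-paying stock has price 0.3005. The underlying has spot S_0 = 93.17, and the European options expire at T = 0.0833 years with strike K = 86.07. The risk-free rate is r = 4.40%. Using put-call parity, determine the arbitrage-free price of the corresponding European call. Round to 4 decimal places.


Put-call parity: C - P = S_0 * exp(-qT) - K * exp(-rT).
S_0 * exp(-qT) = 93.1700 * 1.00000000 = 93.17000000
K * exp(-rT) = 86.0700 * 0.99634151 = 85.75511365
C = P + S*exp(-qT) - K*exp(-rT)
C = 0.3005 + 93.17000000 - 85.75511365 = 7.7154

Answer: Call price = 7.7154


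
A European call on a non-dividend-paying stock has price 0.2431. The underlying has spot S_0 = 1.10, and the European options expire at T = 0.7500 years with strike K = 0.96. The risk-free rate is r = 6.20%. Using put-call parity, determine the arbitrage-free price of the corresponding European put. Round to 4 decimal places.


Put-call parity: C - P = S_0 * exp(-qT) - K * exp(-rT).
S_0 * exp(-qT) = 1.1000 * 1.00000000 = 1.10000000
K * exp(-rT) = 0.9600 * 0.95456456 = 0.91638198
P = C - S*exp(-qT) + K*exp(-rT)
P = 0.2431 - 1.10000000 + 0.91638198 = 0.0595

Answer: Put price = 0.0595


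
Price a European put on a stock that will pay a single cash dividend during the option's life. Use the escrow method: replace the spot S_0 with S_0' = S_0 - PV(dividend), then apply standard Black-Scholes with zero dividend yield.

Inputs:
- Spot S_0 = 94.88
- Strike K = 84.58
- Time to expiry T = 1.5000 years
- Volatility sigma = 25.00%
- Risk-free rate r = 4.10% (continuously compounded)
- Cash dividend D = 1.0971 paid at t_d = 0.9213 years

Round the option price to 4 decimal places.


Answer: Price = 4.8858

Derivation:
PV(D) = D * exp(-r * t_d) = 1.0971 * 0.96293121 = 1.05643183
S_0' = S_0 - PV(D) = 94.8800 - 1.05643183 = 93.82356817
d1 = (ln(S_0'/K) + (r + sigma^2/2)*T) / (sigma*sqrt(T)) = 0.69269366
d2 = d1 - sigma*sqrt(T) = 0.38650744
exp(-rT) = 0.94035295
N(-d1) = 0.24425091; N(-d2) = 0.34956045
P = K * exp(-rT) * N(-d2) - S_0' * N(-d1) = 84.5800 * 0.94035295 * 0.34956045 - 93.82356817 * 0.24425091 = 4.8858


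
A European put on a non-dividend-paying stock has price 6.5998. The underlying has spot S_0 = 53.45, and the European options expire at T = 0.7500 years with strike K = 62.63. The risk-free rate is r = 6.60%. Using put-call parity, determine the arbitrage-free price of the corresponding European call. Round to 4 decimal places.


Answer: Call price = 0.4445

Derivation:
Put-call parity: C - P = S_0 * exp(-qT) - K * exp(-rT).
S_0 * exp(-qT) = 53.4500 * 1.00000000 = 53.45000000
K * exp(-rT) = 62.6300 * 0.95170516 = 59.60529405
C = P + S*exp(-qT) - K*exp(-rT)
C = 6.5998 + 53.45000000 - 59.60529405 = 0.4445


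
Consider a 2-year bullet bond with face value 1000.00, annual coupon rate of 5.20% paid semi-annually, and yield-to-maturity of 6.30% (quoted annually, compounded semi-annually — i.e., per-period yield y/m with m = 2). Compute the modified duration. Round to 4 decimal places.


Answer: Modified duration = 1.8656

Derivation:
Coupon per period c = face * coupon_rate / m = 26.000000
Periods per year m = 2; per-period yield y/m = 0.031500
Number of cashflows N = 4
Cashflows (t years, CF_t, discount factor 1/(1+y/m)^(m*t), PV):
  t = 0.5000: CF_t = 26.000000, DF = 0.969462, PV = 25.206011
  t = 1.0000: CF_t = 26.000000, DF = 0.939856, PV = 24.436268
  t = 1.5000: CF_t = 26.000000, DF = 0.911155, PV = 23.690032
  t = 2.0000: CF_t = 1026.000000, DF = 0.883330, PV = 906.296769
Price P = sum_t PV_t = 979.629080
First compute Macaulay numerator sum_t t * PV_t:
  t * PV_t at t = 0.5000: 12.603005
  t * PV_t at t = 1.0000: 24.436268
  t * PV_t at t = 1.5000: 35.535048
  t * PV_t at t = 2.0000: 1812.593537
Macaulay duration D = 1885.167859 / 979.629080 = 1.924369
Modified duration = D / (1 + y/m) = 1.924369 / (1 + 0.031500) = 1.865603


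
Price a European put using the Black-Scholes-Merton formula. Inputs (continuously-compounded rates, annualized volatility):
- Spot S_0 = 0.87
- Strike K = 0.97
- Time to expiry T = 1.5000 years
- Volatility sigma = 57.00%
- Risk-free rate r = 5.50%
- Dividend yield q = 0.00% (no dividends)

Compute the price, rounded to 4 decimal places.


Answer: Price = 0.2524

Derivation:
d1 = (ln(S/K) + (r - q + 0.5*sigma^2) * T) / (sigma * sqrt(T)) = 0.31137475
d2 = d1 - sigma * sqrt(T) = -0.38672982
exp(-rT) = 0.92081144; exp(-qT) = 1.00000000
P = K * exp(-rT) * N(-d2) - S_0 * exp(-qT) * N(-d1)
N(-d1) = 0.37775787; N(-d2) = 0.65052188
P = 0.9700 * 0.92081144 * 0.65052188 - 0.8700 * 1.00000000 * 0.37775787 = 0.2524


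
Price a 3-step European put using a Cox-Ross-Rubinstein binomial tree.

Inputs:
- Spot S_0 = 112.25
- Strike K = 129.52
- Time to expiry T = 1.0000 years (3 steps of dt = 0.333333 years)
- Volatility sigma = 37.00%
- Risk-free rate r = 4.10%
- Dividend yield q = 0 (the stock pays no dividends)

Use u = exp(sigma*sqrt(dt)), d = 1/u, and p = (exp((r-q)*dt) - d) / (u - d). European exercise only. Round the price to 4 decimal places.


dt = T/N = 0.333333
u = exp(sigma*sqrt(dt)) = 1.238152; d = 1/u = 0.807656
p = (exp((r-q)*dt) - d) / (u - d) = 0.478762
Discount per step: exp(-r*dt) = 0.986426
Stock lattice S(k, i) with i counting down-moves:
  k=0: S(0,0) = 112.2500
  k=1: S(1,0) = 138.9825; S(1,1) = 90.6593
  k=2: S(2,0) = 172.0814; S(2,1) = 112.2500; S(2,2) = 73.2215
  k=3: S(3,0) = 213.0629; S(3,1) = 138.9825; S(3,2) = 90.6593; S(3,3) = 59.1378
Terminal payoffs V(N, i) = max(K - S_T, 0):
  V(3,0) = 0.000000; V(3,1) = 0.000000; V(3,2) = 38.860663; V(3,3) = 70.382235
Backward induction: V(k, i) = exp(-r*dt) * [p * V(k+1, i) + (1-p) * V(k+1, i+1)].
  V(2,0) = exp(-r*dt) * [p*0.000000 + (1-p)*0.000000] = 0.000000
  V(2,1) = exp(-r*dt) * [p*0.000000 + (1-p)*38.860663] = 19.980729
  V(2,2) = exp(-r*dt) * [p*38.860663 + (1-p)*70.382235] = 54.540417
  V(1,0) = exp(-r*dt) * [p*0.000000 + (1-p)*19.980729] = 10.273358
  V(1,1) = exp(-r*dt) * [p*19.980729 + (1-p)*54.540417] = 37.478841
  V(0,0) = exp(-r*dt) * [p*10.273358 + (1-p)*37.478841] = 24.121973

Answer: Price = V(0,0) = 24.1220


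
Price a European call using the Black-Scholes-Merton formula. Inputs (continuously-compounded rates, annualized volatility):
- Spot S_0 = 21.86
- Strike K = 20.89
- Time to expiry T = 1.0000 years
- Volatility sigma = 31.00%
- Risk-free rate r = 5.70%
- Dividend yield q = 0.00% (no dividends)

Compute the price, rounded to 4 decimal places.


Answer: Price = 3.7626

Derivation:
d1 = (ln(S/K) + (r - q + 0.5*sigma^2) * T) / (sigma * sqrt(T)) = 0.48528357
d2 = d1 - sigma * sqrt(T) = 0.17528357
exp(-rT) = 0.94459407; exp(-qT) = 1.00000000
C = S_0 * exp(-qT) * N(d1) - K * exp(-rT) * N(d2)
N(d1) = 0.68626240; N(d2) = 0.56957159
C = 21.8600 * 1.00000000 * 0.68626240 - 20.8900 * 0.94459407 * 0.56957159 = 3.7626


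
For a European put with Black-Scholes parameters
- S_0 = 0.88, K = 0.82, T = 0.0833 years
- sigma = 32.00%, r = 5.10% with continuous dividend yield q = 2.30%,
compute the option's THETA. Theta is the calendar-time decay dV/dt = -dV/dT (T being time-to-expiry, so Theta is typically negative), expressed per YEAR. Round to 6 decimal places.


d1 = 0.8360433319; d2 = 0.7436857659
phi(d1) = 0.2812749103; exp(-qT) = 0.9980859342; exp(-rT) = 0.9957607113
Theta = -S*exp(-qT)*phi(d1)*sigma/(2*sqrt(T)) + r*K*exp(-rT)*N(-d2) - q*S*exp(-qT)*N(-d1)
N(-d1) = 0.2015652631; N(-d2) = 0.2285333014; sqrt(T) = 0.2886173938
Term 1 = -0.8800 * 0.9980859342 * 0.2812749103 * 0.3200 / (2 * 0.2886173938) = -0.1369553759
Term 2 = 0.0510 * 0.8200 * 0.9957607113 * 0.2285333014 = 0.0095167467
Term 3 = -0.0230 * 0.8800 * 0.9980859342 * 0.2015652631 = -0.0040718721
Theta = -0.1369553759 + (0.0095167467) + (-0.0040718721) = -0.131511

Answer: Theta = -0.131511


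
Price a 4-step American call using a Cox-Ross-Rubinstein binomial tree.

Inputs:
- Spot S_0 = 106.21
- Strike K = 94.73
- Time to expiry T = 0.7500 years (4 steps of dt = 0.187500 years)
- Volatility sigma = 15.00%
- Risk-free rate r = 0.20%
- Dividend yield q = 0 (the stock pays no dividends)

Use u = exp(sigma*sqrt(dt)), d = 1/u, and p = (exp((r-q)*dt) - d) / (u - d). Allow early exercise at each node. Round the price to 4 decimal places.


Answer: Price = V(0,0) = 12.8945

Derivation:
dt = T/N = 0.187500
u = exp(sigma*sqrt(dt)) = 1.067108; d = 1/u = 0.937113
p = (exp((r-q)*dt) - d) / (u - d) = 0.486653
Discount per step: exp(-r*dt) = 0.999625
Stock lattice S(k, i) with i counting down-moves:
  k=0: S(0,0) = 106.2100
  k=1: S(1,0) = 113.3375; S(1,1) = 99.5307
  k=2: S(2,0) = 120.9433; S(2,1) = 106.2100; S(2,2) = 93.2715
  k=3: S(3,0) = 129.0596; S(3,1) = 113.3375; S(3,2) = 99.5307; S(3,3) = 87.4059
  k=4: S(4,0) = 137.7204; S(4,1) = 120.9433; S(4,2) = 106.2100; S(4,3) = 93.2715; S(4,4) = 81.9091
Terminal payoffs V(N, i) = max(S_T - K, 0):
  V(4,0) = 42.990447; V(4,1) = 26.213329; V(4,2) = 11.480000; V(4,3) = 0.000000; V(4,4) = 0.000000
Backward induction: V(k, i) = exp(-r*dt) * [p * V(k+1, i) + (1-p) * V(k+1, i+1)]; then take max(V_cont, immediate exercise) for American.
  V(3,0) = exp(-r*dt) * [p*42.990447 + (1-p)*26.213329] = 34.365074; exercise = 34.329557; V(3,0) = max -> 34.365074
  V(3,1) = exp(-r*dt) * [p*26.213329 + (1-p)*11.480000] = 18.643026; exercise = 18.607509; V(3,1) = max -> 18.643026
  V(3,2) = exp(-r*dt) * [p*11.480000 + (1-p)*0.000000] = 5.584682; exercise = 4.800722; V(3,2) = max -> 5.584682
  V(3,3) = exp(-r*dt) * [p*0.000000 + (1-p)*0.000000] = 0.000000; exercise = 0.000000; V(3,3) = max -> 0.000000
  V(2,0) = exp(-r*dt) * [p*34.365074 + (1-p)*18.643026] = 26.284349; exercise = 26.213329; V(2,0) = max -> 26.284349
  V(2,1) = exp(-r*dt) * [p*18.643026 + (1-p)*5.584682] = 11.935088; exercise = 11.480000; V(2,1) = max -> 11.935088
  V(2,2) = exp(-r*dt) * [p*5.584682 + (1-p)*0.000000] = 2.716783; exercise = 0.000000; V(2,2) = max -> 2.716783
  V(1,0) = exp(-r*dt) * [p*26.284349 + (1-p)*11.935088] = 18.911106; exercise = 18.607509; V(1,0) = max -> 18.911106
  V(1,1) = exp(-r*dt) * [p*11.935088 + (1-p)*2.716783] = 7.200198; exercise = 4.800722; V(1,1) = max -> 7.200198
  V(0,0) = exp(-r*dt) * [p*18.911106 + (1-p)*7.200198] = 12.894510; exercise = 11.480000; V(0,0) = max -> 12.894510


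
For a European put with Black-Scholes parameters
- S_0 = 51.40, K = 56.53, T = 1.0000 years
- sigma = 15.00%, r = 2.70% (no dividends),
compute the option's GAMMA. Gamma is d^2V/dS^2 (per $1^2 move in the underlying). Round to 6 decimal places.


d1 = -0.3792219882; d2 = -0.5292219882
phi(d1) = 0.3712635128; exp(-qT) = 1.0000000000; exp(-rT) = 0.9733612415
Gamma = exp(-qT) * phi(d1) / (S * sigma * sqrt(T)) = 1.0000000000 * 0.3712635128 / (51.4000 * 0.1500 * 1.0000000000) = 0.048154

Answer: Gamma = 0.048154


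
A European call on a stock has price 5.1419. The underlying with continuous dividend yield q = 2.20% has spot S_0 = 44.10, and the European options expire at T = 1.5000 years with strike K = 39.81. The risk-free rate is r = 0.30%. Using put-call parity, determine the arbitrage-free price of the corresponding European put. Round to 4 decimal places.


Answer: Put price = 2.1047

Derivation:
Put-call parity: C - P = S_0 * exp(-qT) - K * exp(-rT).
S_0 * exp(-qT) = 44.1000 * 0.96753856 = 42.66845048
K * exp(-rT) = 39.8100 * 0.99551011 = 39.63125747
P = C - S*exp(-qT) + K*exp(-rT)
P = 5.1419 - 42.66845048 + 39.63125747 = 2.1047


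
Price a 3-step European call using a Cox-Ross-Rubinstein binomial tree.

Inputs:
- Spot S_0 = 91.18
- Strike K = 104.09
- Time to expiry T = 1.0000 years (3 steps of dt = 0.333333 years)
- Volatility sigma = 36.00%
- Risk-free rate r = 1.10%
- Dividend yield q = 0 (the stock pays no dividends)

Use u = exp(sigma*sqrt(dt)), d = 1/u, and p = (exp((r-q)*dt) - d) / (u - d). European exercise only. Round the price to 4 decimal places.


Answer: Price = V(0,0) = 8.9751

Derivation:
dt = T/N = 0.333333
u = exp(sigma*sqrt(dt)) = 1.231024; d = 1/u = 0.812332
p = (exp((r-q)*dt) - d) / (u - d) = 0.456998
Discount per step: exp(-r*dt) = 0.996340
Stock lattice S(k, i) with i counting down-moves:
  k=0: S(0,0) = 91.1800
  k=1: S(1,0) = 112.2447; S(1,1) = 74.0684
  k=2: S(2,0) = 138.1759; S(2,1) = 91.1800; S(2,2) = 60.1682
  k=3: S(3,0) = 170.0979; S(3,1) = 112.2447; S(3,2) = 74.0684; S(3,3) = 48.8765
Terminal payoffs V(N, i) = max(S_T - K, 0):
  V(3,0) = 66.007851; V(3,1) = 8.154741; V(3,2) = 0.000000; V(3,3) = 0.000000
Backward induction: V(k, i) = exp(-r*dt) * [p * V(k+1, i) + (1-p) * V(k+1, i+1)].
  V(2,0) = exp(-r*dt) * [p*66.007851 + (1-p)*8.154741] = 34.466900
  V(2,1) = exp(-r*dt) * [p*8.154741 + (1-p)*0.000000] = 3.713063
  V(2,2) = exp(-r*dt) * [p*0.000000 + (1-p)*0.000000] = 0.000000
  V(1,0) = exp(-r*dt) * [p*34.466900 + (1-p)*3.713063] = 17.702484
  V(1,1) = exp(-r*dt) * [p*3.713063 + (1-p)*0.000000] = 1.690653
  V(0,0) = exp(-r*dt) * [p*17.702484 + (1-p)*1.690653] = 8.975063


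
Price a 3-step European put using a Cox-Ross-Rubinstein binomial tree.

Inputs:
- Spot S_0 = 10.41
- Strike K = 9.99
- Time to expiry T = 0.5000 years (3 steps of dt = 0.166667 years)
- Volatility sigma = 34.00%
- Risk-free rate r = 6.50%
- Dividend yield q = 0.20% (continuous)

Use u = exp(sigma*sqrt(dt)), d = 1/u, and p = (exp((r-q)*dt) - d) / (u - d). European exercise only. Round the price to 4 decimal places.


Answer: Price = V(0,0) = 0.7059

Derivation:
dt = T/N = 0.166667
u = exp(sigma*sqrt(dt)) = 1.148899; d = 1/u = 0.870398
p = (exp((r-q)*dt) - d) / (u - d) = 0.503255
Discount per step: exp(-r*dt) = 0.989225
Stock lattice S(k, i) with i counting down-moves:
  k=0: S(0,0) = 10.4100
  k=1: S(1,0) = 11.9600; S(1,1) = 9.0608
  k=2: S(2,0) = 13.7409; S(2,1) = 10.4100; S(2,2) = 7.8865
  k=3: S(3,0) = 15.7869; S(3,1) = 11.9600; S(3,2) = 9.0608; S(3,3) = 6.8644
Terminal payoffs V(N, i) = max(K - S_T, 0):
  V(3,0) = 0.000000; V(3,1) = 0.000000; V(3,2) = 0.929154; V(3,3) = 3.125566
Backward induction: V(k, i) = exp(-r*dt) * [p * V(k+1, i) + (1-p) * V(k+1, i+1)].
  V(2,0) = exp(-r*dt) * [p*0.000000 + (1-p)*0.000000] = 0.000000
  V(2,1) = exp(-r*dt) * [p*0.000000 + (1-p)*0.929154] = 0.456580
  V(2,2) = exp(-r*dt) * [p*0.929154 + (1-p)*3.125566] = 1.998443
  V(1,0) = exp(-r*dt) * [p*0.000000 + (1-p)*0.456580] = 0.224360
  V(1,1) = exp(-r*dt) * [p*0.456580 + (1-p)*1.998443] = 1.209321
  V(0,0) = exp(-r*dt) * [p*0.224360 + (1-p)*1.209321] = 0.705945


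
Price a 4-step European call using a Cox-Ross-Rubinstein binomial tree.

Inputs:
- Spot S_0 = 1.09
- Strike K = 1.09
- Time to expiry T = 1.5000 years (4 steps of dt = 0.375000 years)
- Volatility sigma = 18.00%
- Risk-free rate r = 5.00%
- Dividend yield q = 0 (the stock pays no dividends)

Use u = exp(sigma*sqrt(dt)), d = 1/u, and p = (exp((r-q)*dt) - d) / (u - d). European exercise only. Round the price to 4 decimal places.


Answer: Price = V(0,0) = 0.1310

Derivation:
dt = T/N = 0.375000
u = exp(sigma*sqrt(dt)) = 1.116532; d = 1/u = 0.895631
p = (exp((r-q)*dt) - d) / (u - d) = 0.558152
Discount per step: exp(-r*dt) = 0.981425
Stock lattice S(k, i) with i counting down-moves:
  k=0: S(0,0) = 1.0900
  k=1: S(1,0) = 1.2170; S(1,1) = 0.9762
  k=2: S(2,0) = 1.3588; S(2,1) = 1.0900; S(2,2) = 0.8743
  k=3: S(3,0) = 1.5172; S(3,1) = 1.2170; S(3,2) = 0.9762; S(3,3) = 0.7831
  k=4: S(4,0) = 1.6940; S(4,1) = 1.3588; S(4,2) = 1.0900; S(4,3) = 0.8743; S(4,4) = 0.7014
Terminal payoffs V(N, i) = max(S_T - K, 0):
  V(4,0) = 0.603989; V(4,1) = 0.268841; V(4,2) = 0.000000; V(4,3) = 0.000000; V(4,4) = 0.000000
Backward induction: V(k, i) = exp(-r*dt) * [p * V(k+1, i) + (1-p) * V(k+1, i+1)].
  V(3,0) = exp(-r*dt) * [p*0.603989 + (1-p)*0.268841] = 0.447435
  V(3,1) = exp(-r*dt) * [p*0.268841 + (1-p)*0.000000] = 0.147266
  V(3,2) = exp(-r*dt) * [p*0.000000 + (1-p)*0.000000] = 0.000000
  V(3,3) = exp(-r*dt) * [p*0.000000 + (1-p)*0.000000] = 0.000000
  V(2,0) = exp(-r*dt) * [p*0.447435 + (1-p)*0.147266] = 0.308959
  V(2,1) = exp(-r*dt) * [p*0.147266 + (1-p)*0.000000] = 0.080670
  V(2,2) = exp(-r*dt) * [p*0.000000 + (1-p)*0.000000] = 0.000000
  V(1,0) = exp(-r*dt) * [p*0.308959 + (1-p)*0.080670] = 0.204224
  V(1,1) = exp(-r*dt) * [p*0.080670 + (1-p)*0.000000] = 0.044190
  V(0,0) = exp(-r*dt) * [p*0.204224 + (1-p)*0.044190] = 0.131033


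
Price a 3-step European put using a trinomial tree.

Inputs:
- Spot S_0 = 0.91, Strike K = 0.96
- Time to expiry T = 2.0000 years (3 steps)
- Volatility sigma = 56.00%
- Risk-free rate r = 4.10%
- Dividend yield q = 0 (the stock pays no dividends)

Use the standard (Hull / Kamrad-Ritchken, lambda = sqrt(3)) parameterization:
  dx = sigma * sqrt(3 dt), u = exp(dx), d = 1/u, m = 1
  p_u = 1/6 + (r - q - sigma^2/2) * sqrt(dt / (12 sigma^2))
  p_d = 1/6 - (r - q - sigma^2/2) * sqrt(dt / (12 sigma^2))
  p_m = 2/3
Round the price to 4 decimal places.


dt = T/N = 0.666667; dx = sigma*sqrt(3*dt) = 0.791960
u = exp(dx) = 2.207718; d = 1/u = 0.452956
p_u = 0.117927, p_m = 0.666667, p_d = 0.215407
Discount per step: exp(-r*dt) = 0.973037
Stock lattice S(k, j) with j the centered position index:
  k=0: S(0,+0) = 0.9100
  k=1: S(1,-1) = 0.4122; S(1,+0) = 0.9100; S(1,+1) = 2.0090
  k=2: S(2,-2) = 0.1867; S(2,-1) = 0.4122; S(2,+0) = 0.9100; S(2,+1) = 2.0090; S(2,+2) = 4.4354
  k=3: S(3,-3) = 0.0846; S(3,-2) = 0.1867; S(3,-1) = 0.4122; S(3,+0) = 0.9100; S(3,+1) = 2.0090; S(3,+2) = 4.4354; S(3,+3) = 9.7920
Terminal payoffs V(N, j) = max(K - S_T, 0):
  V(3,-3) = 0.875431; V(3,-2) = 0.773296; V(3,-1) = 0.547810; V(3,+0) = 0.050000; V(3,+1) = 0.000000; V(3,+2) = 0.000000; V(3,+3) = 0.000000
Backward induction: V(k, j) = exp(-r*dt) * [p_u * V(k+1, j+1) + p_m * V(k+1, j) + p_d * V(k+1, j-1)]
  V(2,-2) = exp(-r*dt) * [p_u*0.547810 + p_m*0.773296 + p_d*0.875431] = 0.747979
  V(2,-1) = exp(-r*dt) * [p_u*0.050000 + p_m*0.547810 + p_d*0.773296] = 0.523178
  V(2,+0) = exp(-r*dt) * [p_u*0.000000 + p_m*0.050000 + p_d*0.547810] = 0.147255
  V(2,+1) = exp(-r*dt) * [p_u*0.000000 + p_m*0.000000 + p_d*0.050000] = 0.010480
  V(2,+2) = exp(-r*dt) * [p_u*0.000000 + p_m*0.000000 + p_d*0.000000] = 0.000000
  V(1,-1) = exp(-r*dt) * [p_u*0.147255 + p_m*0.523178 + p_d*0.747979] = 0.513054
  V(1,+0) = exp(-r*dt) * [p_u*0.010480 + p_m*0.147255 + p_d*0.523178] = 0.206383
  V(1,+1) = exp(-r*dt) * [p_u*0.000000 + p_m*0.010480 + p_d*0.147255] = 0.037663
  V(0,+0) = exp(-r*dt) * [p_u*0.037663 + p_m*0.206383 + p_d*0.513054] = 0.245736

Answer: Price = V(0,0) = 0.2457


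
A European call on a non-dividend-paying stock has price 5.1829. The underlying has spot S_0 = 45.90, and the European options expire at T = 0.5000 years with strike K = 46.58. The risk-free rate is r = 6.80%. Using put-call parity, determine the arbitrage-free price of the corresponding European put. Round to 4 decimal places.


Answer: Put price = 4.3058

Derivation:
Put-call parity: C - P = S_0 * exp(-qT) - K * exp(-rT).
S_0 * exp(-qT) = 45.9000 * 1.00000000 = 45.90000000
K * exp(-rT) = 46.5800 * 0.96657150 = 45.02290069
P = C - S*exp(-qT) + K*exp(-rT)
P = 5.1829 - 45.90000000 + 45.02290069 = 4.3058


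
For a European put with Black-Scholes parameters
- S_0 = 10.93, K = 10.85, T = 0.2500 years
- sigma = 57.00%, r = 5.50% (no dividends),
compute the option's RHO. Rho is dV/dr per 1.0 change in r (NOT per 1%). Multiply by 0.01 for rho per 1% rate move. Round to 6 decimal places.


Answer: Rho = -1.410763

Derivation:
d1 = 0.2165218323; d2 = -0.0684781677
phi(d1) = 0.3896994862; exp(-qT) = 1.0000000000; exp(-rT) = 0.9863440995
N(-d2) = 0.5272975005
Rho = -K*T*exp(-rT)*N(-d2) = -10.8500 * 0.2500 * 0.9863440995 * 0.5272975005 = -1.410763


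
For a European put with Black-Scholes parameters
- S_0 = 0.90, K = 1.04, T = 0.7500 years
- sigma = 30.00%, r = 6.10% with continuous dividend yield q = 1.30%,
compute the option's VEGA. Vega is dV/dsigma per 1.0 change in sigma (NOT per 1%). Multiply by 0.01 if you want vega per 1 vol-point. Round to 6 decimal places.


Answer: Vega = 0.295416

Derivation:
d1 = -0.2880255340; d2 = -0.5478331551
phi(d1) = 0.3827329133; exp(-qT) = 0.9902973771; exp(-rT) = 0.9552807525
Vega = S * exp(-qT) * phi(d1) * sqrt(T) = 0.9000 * 0.9902973771 * 0.3827329133 * 0.8660254038 = 0.295416


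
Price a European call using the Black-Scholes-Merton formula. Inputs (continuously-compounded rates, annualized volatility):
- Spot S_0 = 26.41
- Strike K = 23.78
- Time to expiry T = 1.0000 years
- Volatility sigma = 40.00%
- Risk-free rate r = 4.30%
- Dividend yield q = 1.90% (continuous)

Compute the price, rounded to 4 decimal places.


Answer: Price = 5.6219

Derivation:
d1 = (ln(S/K) + (r - q + 0.5*sigma^2) * T) / (sigma * sqrt(T)) = 0.52224459
d2 = d1 - sigma * sqrt(T) = 0.12224459
exp(-rT) = 0.95791139; exp(-qT) = 0.98117936
C = S_0 * exp(-qT) * N(d1) - K * exp(-rT) * N(d2)
N(d1) = 0.69924998; N(d2) = 0.54864734
C = 26.4100 * 0.98117936 * 0.69924998 - 23.7800 * 0.95791139 * 0.54864734 = 5.6219


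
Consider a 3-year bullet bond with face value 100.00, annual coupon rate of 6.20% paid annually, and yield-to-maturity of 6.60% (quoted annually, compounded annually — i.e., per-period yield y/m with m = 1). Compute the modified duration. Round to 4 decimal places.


Answer: Modified duration = 2.6522

Derivation:
Coupon per period c = face * coupon_rate / m = 6.200000
Periods per year m = 1; per-period yield y/m = 0.066000
Number of cashflows N = 3
Cashflows (t years, CF_t, discount factor 1/(1+y/m)^(m*t), PV):
  t = 1.0000: CF_t = 6.200000, DF = 0.938086, PV = 5.816135
  t = 2.0000: CF_t = 6.200000, DF = 0.880006, PV = 5.456037
  t = 3.0000: CF_t = 106.200000, DF = 0.825521, PV = 87.670383
Price P = sum_t PV_t = 98.942555
First compute Macaulay numerator sum_t t * PV_t:
  t * PV_t at t = 1.0000: 5.816135
  t * PV_t at t = 2.0000: 10.912073
  t * PV_t at t = 3.0000: 263.011148
Macaulay duration D = 279.739357 / 98.942555 = 2.827291
Modified duration = D / (1 + y/m) = 2.827291 / (1 + 0.066000) = 2.652243


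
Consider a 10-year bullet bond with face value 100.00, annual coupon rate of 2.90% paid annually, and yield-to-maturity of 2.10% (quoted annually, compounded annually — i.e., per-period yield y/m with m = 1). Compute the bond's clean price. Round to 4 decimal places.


Coupon per period c = face * coupon_rate / m = 2.900000
Periods per year m = 1; per-period yield y/m = 0.021000
Number of cashflows N = 10
Cashflows (t years, CF_t, discount factor 1/(1+y/m)^(m*t), PV):
  t = 1.0000: CF_t = 2.900000, DF = 0.979432, PV = 2.840353
  t = 2.0000: CF_t = 2.900000, DF = 0.959287, PV = 2.781932
  t = 3.0000: CF_t = 2.900000, DF = 0.939556, PV = 2.724713
  t = 4.0000: CF_t = 2.900000, DF = 0.920231, PV = 2.668671
  t = 5.0000: CF_t = 2.900000, DF = 0.901304, PV = 2.613782
  t = 6.0000: CF_t = 2.900000, DF = 0.882766, PV = 2.560021
  t = 7.0000: CF_t = 2.900000, DF = 0.864609, PV = 2.507366
  t = 8.0000: CF_t = 2.900000, DF = 0.846826, PV = 2.455795
  t = 9.0000: CF_t = 2.900000, DF = 0.829408, PV = 2.405284
  t = 10.0000: CF_t = 102.900000, DF = 0.812349, PV = 83.590698
Price P = sum_t PV_t = 107.148615

Answer: Price = 107.1486


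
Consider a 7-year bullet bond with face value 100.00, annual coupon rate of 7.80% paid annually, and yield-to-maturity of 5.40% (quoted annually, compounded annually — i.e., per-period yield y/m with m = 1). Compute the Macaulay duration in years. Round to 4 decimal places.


Coupon per period c = face * coupon_rate / m = 7.800000
Periods per year m = 1; per-period yield y/m = 0.054000
Number of cashflows N = 7
Cashflows (t years, CF_t, discount factor 1/(1+y/m)^(m*t), PV):
  t = 1.0000: CF_t = 7.800000, DF = 0.948767, PV = 7.400380
  t = 2.0000: CF_t = 7.800000, DF = 0.900158, PV = 7.021233
  t = 3.0000: CF_t = 7.800000, DF = 0.854040, PV = 6.661511
  t = 4.0000: CF_t = 7.800000, DF = 0.810285, PV = 6.320219
  t = 5.0000: CF_t = 7.800000, DF = 0.768771, PV = 5.996413
  t = 6.0000: CF_t = 7.800000, DF = 0.729384, PV = 5.689197
  t = 7.0000: CF_t = 107.800000, DF = 0.692015, PV = 74.599254
Price P = sum_t PV_t = 113.688207
Macaulay numerator sum_t t * PV_t:
  t * PV_t at t = 1.0000: 7.400380
  t * PV_t at t = 2.0000: 14.042466
  t * PV_t at t = 3.0000: 19.984534
  t * PV_t at t = 4.0000: 25.280878
  t * PV_t at t = 5.0000: 29.982066
  t * PV_t at t = 6.0000: 34.135179
  t * PV_t at t = 7.0000: 522.194778
Macaulay duration D = (sum_t t * PV_t) / P = 653.020280 / 113.688207 = 5.743958

Answer: Macaulay duration = 5.7440 years


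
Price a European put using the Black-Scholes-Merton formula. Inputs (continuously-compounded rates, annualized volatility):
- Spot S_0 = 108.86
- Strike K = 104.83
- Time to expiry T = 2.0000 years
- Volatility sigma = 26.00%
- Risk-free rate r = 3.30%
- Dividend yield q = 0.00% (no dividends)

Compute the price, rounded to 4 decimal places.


Answer: Price = 10.3235

Derivation:
d1 = (ln(S/K) + (r - q + 0.5*sigma^2) * T) / (sigma * sqrt(T)) = 0.46593622
d2 = d1 - sigma * sqrt(T) = 0.09824069
exp(-rT) = 0.93613086; exp(-qT) = 1.00000000
P = K * exp(-rT) * N(-d2) - S_0 * exp(-qT) * N(-d1)
N(-d1) = 0.32063058; N(-d2) = 0.46087059
P = 104.8300 * 0.93613086 * 0.46087059 - 108.8600 * 1.00000000 * 0.32063058 = 10.3235
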